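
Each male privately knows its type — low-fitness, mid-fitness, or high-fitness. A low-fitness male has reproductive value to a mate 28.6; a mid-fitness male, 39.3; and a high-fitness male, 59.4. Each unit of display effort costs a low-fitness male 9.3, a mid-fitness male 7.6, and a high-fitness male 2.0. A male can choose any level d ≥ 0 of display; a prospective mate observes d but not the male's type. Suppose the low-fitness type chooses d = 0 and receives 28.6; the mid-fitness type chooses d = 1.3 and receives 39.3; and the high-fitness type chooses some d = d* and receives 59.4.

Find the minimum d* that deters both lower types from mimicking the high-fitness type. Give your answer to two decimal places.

Low-fitness type (on-path payoff 28.6) won't mimic when 28.6 ≥ 59.4 − 9.3·d*, i.e. d* ≥ 3.31.
Mid-fitness type (on-path payoff 39.3 − 7.6×1.3 = 29.42) won't mimic when 29.42 ≥ 59.4 − 7.6·d*, i.e. d* ≥ 3.94.
Both must hold, so d* = max(3.31, 3.94) = 3.94. The mid-fitness type's constraint binds.

3.94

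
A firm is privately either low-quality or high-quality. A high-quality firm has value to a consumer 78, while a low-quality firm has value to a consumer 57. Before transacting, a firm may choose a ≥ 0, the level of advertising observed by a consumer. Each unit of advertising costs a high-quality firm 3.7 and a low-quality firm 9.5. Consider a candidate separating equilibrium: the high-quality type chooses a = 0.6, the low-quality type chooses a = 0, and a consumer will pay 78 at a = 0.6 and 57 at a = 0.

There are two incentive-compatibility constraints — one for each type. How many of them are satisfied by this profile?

Low-quality type: stay at 0 → 57; mimic → 78 − 9.5 × 0.6 = 72.3. IC fails (57 < 72.3).
High-quality type: signal → 78 − 3.7 × 0.6 = 75.78; deviate to 0 → 57. IC holds (75.78 ≥ 57).
1 of 2 constraints hold, so this profile is not an equilibrium.

1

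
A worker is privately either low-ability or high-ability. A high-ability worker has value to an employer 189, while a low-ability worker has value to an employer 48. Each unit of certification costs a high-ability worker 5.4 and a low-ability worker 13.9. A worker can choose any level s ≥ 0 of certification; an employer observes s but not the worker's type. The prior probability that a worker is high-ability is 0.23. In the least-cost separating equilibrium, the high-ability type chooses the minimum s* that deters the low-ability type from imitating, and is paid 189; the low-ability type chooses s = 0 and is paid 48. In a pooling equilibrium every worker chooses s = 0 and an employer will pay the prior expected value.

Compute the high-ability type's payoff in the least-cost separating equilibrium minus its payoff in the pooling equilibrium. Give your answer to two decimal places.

53.79

Least-cost separating signal: s* solves 48 = 189 − 13.9·s*, so s* = (189 − 48)/13.9 ≈ 10.1439.
High-ability type's separating payoff: 189 − 5.4 × s* = 189 − 5.4 × (189 − 48)/13.9 = 189 − 761.4/13.9 ≈ 134.2230.
Pooling payoff: 0.23 × 189 + 0.77 × 48 = 80.43.
Difference: 134.2230 − 80.43 = 53.793, i.e. 53.79 to two decimal places.
The high-ability type prefers to separate.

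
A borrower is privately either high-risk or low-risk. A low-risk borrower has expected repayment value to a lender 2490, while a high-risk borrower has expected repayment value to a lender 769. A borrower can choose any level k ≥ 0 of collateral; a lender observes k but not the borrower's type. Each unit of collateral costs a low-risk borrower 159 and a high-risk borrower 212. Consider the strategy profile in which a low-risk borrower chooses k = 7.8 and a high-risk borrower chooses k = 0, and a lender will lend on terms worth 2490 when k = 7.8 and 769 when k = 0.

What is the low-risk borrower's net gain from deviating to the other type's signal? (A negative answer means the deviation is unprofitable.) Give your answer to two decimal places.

-480.80

Playing k = 7.8 the low-risk borrower receives 2490 − 159 × 7.8 = 1249.8.
Deviating to k = 0 yields 769 instead.
Gain from deviating: 769 − 1249.8 = -480.80.
The gain is negative, so the low-risk type's incentive-compatibility constraint is satisfied.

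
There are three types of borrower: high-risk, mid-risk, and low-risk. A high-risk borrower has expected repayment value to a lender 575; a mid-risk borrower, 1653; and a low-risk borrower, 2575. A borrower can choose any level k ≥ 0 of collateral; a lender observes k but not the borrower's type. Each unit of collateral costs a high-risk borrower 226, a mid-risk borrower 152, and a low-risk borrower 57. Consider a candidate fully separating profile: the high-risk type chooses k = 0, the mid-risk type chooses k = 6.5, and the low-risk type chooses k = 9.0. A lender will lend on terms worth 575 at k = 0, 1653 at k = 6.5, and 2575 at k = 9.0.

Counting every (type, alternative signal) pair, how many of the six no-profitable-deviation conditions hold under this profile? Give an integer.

5

High-risk (own payoff 575): to k=6.5 gives 1653 − 226×6.5 = 184 → no gain ✓; to k=9.0 gives 2575 − 226×9.0 = 541 → no gain ✓.
Low-risk (own payoff 2575 − 57×9.0 = 2062): to k=0 gives 575 → no gain ✓; to k=6.5 gives 1653 − 57×6.5 = 1282.5 → no gain ✓.
Mid-risk (own payoff 1653 − 152×6.5 = 665): to k=0 gives 575 → no gain ✓; to k=9.0 gives 2575 − 152×9.0 = 1207 → profitable ✗.
5 of the 6 constraints hold; not an equilibrium.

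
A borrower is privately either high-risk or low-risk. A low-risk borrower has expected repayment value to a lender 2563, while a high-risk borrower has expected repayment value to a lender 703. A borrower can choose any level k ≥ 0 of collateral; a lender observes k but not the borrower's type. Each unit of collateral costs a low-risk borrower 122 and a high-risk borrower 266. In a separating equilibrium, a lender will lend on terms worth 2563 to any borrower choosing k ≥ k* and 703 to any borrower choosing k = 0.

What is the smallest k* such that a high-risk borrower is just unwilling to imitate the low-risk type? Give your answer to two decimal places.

A high-risk borrower choosing k = 0 receives 703.
Imitating at k* instead would pay 2563 at cost 266·k*, netting 2563 − 266·k*.
Indifference: 703 = 2563 − 266·k*, so k* = (2563 − 703) / 266 ≈ 6.99.
This is the high-risk type's binding incentive-compatibility constraint; any k ≥ 6.99 sustains separation on that side.

6.99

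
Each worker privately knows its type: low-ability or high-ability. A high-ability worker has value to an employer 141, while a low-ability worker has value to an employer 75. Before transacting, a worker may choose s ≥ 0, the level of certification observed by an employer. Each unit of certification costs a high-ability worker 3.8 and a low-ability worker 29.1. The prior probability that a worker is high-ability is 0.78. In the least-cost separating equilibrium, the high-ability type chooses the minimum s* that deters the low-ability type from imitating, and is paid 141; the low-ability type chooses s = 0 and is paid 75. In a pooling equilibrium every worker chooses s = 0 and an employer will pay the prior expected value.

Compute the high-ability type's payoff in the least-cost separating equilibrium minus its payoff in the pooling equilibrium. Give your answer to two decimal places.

5.90

Least-cost separating signal: s* solves 75 = 141 − 29.1·s*, so s* = (141 − 75)/29.1 ≈ 2.2680.
High-ability type's separating payoff: 141 − 3.8 × s* = 141 − 3.8 × (141 − 75)/29.1 = 141 − 250.8/29.1 ≈ 132.3814.
Pooling payoff: 0.78 × 141 + 0.22 × 75 = 126.48.
Difference: 132.3814 − 126.48 = 5.9014, i.e. 5.90 to two decimal places.
The high-ability type prefers to separate.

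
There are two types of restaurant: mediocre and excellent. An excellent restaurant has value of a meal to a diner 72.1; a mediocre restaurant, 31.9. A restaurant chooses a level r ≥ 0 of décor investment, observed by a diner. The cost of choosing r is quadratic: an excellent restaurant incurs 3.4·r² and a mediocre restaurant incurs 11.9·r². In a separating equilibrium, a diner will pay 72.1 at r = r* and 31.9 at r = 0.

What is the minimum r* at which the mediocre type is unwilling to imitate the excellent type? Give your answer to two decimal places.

The mediocre type at r = 0 receives 31.9; imitating at r* yields 72.1 − 11.9·r*².
Indifference: 31.9 = 72.1 − 11.9·r*², so r*² = (72.1 − 31.9) / 11.9 ≈ 3.3782.
r* = √3.3782 ≈ 1.84.

1.84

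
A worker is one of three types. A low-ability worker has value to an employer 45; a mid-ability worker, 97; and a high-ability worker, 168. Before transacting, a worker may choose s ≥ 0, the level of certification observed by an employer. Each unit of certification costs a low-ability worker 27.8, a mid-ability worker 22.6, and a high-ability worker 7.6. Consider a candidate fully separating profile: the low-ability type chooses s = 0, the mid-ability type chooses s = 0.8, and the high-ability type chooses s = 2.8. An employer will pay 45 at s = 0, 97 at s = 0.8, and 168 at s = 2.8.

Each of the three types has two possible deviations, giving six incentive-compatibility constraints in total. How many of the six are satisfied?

Mid-ability (own payoff 97 − 22.6×0.8 = 78.92): to s=0 gives 45 → no gain ✓; to s=2.8 gives 168 − 22.6×2.8 = 104.72 → profitable ✗.
Low-ability (own payoff 45): to s=0.8 gives 97 − 27.8×0.8 = 74.76 → profitable ✗; to s=2.8 gives 168 − 27.8×2.8 = 90.16 → profitable ✗.
High-ability (own payoff 168 − 7.6×2.8 = 146.72): to s=0 gives 45 → no gain ✓; to s=0.8 gives 97 − 7.6×0.8 = 90.92 → no gain ✓.
3 of the 6 constraints hold; not an equilibrium.

3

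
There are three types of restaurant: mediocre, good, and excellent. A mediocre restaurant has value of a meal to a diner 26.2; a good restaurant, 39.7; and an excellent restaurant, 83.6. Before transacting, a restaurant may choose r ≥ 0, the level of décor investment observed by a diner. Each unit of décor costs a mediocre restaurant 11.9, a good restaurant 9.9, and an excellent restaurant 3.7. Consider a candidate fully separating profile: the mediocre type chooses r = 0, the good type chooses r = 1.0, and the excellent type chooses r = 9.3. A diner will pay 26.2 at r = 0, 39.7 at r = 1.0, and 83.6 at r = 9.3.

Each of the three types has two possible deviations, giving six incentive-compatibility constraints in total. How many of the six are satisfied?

5

Excellent (own payoff 83.6 − 3.7×9.3 = 49.19): to r=0 gives 26.2 → no gain ✓; to r=1.0 gives 39.7 − 3.7×1.0 = 36 → no gain ✓.
Good (own payoff 39.7 − 9.9×1.0 = 29.8): to r=0 gives 26.2 → no gain ✓; to r=9.3 gives 83.6 − 9.9×9.3 = -8.47 → no gain ✓.
Mediocre (own payoff 26.2): to r=1.0 gives 39.7 − 11.9×1.0 = 27.8 → profitable ✗; to r=9.3 gives 83.6 − 11.9×9.3 = -27.07 → no gain ✓.
5 of the 6 constraints hold; not an equilibrium.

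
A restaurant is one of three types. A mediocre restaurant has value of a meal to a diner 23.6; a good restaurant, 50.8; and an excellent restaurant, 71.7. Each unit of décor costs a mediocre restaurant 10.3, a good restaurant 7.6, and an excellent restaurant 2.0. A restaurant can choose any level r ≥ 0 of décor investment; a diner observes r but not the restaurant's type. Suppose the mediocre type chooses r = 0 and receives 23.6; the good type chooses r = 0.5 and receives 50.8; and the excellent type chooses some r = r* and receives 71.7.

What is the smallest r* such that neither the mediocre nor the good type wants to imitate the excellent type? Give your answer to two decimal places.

Good type (on-path payoff 50.8 − 7.6×0.5 = 47) won't mimic when 47 ≥ 71.7 − 7.6·r*, i.e. r* ≥ 3.25.
Mediocre type (on-path payoff 23.6) won't mimic when 23.6 ≥ 71.7 − 10.3·r*, i.e. r* ≥ 4.67.
Both must hold, so r* = max(4.67, 3.25) = 4.67. The mediocre type's constraint binds.

4.67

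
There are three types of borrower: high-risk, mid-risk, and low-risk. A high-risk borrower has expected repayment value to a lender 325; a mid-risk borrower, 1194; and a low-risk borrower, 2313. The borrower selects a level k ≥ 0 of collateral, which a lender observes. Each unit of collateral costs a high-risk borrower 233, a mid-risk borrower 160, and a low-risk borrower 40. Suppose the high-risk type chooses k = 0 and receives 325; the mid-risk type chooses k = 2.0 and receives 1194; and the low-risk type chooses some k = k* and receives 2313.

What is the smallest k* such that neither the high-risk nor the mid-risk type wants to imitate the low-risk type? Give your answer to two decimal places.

Mid-risk type (on-path payoff 1194 − 160×2.0 = 874) won't mimic when 874 ≥ 2313 − 160·k*, i.e. k* ≥ 8.99.
High-risk type (on-path payoff 325) won't mimic when 325 ≥ 2313 − 233·k*, i.e. k* ≥ 8.53.
Both must hold, so k* = max(8.53, 8.99) = 8.99. The mid-risk type's constraint binds.

8.99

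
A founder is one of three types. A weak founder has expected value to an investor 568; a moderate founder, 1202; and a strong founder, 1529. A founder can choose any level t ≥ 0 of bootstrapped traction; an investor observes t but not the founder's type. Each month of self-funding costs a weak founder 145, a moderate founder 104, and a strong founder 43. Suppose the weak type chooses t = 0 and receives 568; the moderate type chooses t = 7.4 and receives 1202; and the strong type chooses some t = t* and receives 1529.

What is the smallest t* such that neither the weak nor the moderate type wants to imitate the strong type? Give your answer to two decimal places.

10.54

Moderate type (on-path payoff 1202 − 104×7.4 = 432.4) won't mimic when 432.4 ≥ 1529 − 104·t*, i.e. t* ≥ 10.54.
Weak type (on-path payoff 568) won't mimic when 568 ≥ 1529 − 145·t*, i.e. t* ≥ 6.63.
Both must hold, so t* = max(6.63, 10.54) = 10.54. The moderate type's constraint binds.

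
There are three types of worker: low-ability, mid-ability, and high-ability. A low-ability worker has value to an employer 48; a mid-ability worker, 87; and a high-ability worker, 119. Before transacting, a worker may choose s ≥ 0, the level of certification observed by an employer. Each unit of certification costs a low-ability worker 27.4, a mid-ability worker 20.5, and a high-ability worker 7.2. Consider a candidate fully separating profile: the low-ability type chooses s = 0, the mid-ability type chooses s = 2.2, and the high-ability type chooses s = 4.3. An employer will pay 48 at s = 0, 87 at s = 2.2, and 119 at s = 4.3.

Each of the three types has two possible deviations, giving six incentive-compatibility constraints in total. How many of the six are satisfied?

High-ability (own payoff 119 − 7.2×4.3 = 88.04): to s=0 gives 48 → no gain ✓; to s=2.2 gives 87 − 7.2×2.2 = 71.16 → no gain ✓.
Mid-ability (own payoff 87 − 20.5×2.2 = 41.9): to s=0 gives 48 → profitable ✗; to s=4.3 gives 119 − 20.5×4.3 = 30.85 → no gain ✓.
Low-ability (own payoff 48): to s=2.2 gives 87 − 27.4×2.2 = 26.72 → no gain ✓; to s=4.3 gives 119 − 27.4×4.3 = 1.18 → no gain ✓.
5 of the 6 constraints hold; not an equilibrium.

5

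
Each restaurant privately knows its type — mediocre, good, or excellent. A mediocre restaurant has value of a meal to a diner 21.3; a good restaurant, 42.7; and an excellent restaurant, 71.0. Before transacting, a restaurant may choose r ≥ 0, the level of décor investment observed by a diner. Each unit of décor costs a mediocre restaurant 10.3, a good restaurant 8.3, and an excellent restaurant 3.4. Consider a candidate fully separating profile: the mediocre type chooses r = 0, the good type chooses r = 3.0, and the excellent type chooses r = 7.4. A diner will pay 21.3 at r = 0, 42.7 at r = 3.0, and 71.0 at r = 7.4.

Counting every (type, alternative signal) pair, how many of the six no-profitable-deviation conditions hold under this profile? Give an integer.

Mediocre (own payoff 21.3): to r=3.0 gives 42.7 − 10.3×3.0 = 11.8 → no gain ✓; to r=7.4 gives 71.0 − 10.3×7.4 = -5.22 → no gain ✓.
Excellent (own payoff 71.0 − 3.4×7.4 = 45.84): to r=0 gives 21.3 → no gain ✓; to r=3.0 gives 42.7 − 3.4×3.0 = 32.5 → no gain ✓.
Good (own payoff 42.7 − 8.3×3.0 = 17.8): to r=0 gives 21.3 → profitable ✗; to r=7.4 gives 71.0 − 8.3×7.4 = 9.58 → no gain ✓.
5 of the 6 constraints hold; not an equilibrium.

5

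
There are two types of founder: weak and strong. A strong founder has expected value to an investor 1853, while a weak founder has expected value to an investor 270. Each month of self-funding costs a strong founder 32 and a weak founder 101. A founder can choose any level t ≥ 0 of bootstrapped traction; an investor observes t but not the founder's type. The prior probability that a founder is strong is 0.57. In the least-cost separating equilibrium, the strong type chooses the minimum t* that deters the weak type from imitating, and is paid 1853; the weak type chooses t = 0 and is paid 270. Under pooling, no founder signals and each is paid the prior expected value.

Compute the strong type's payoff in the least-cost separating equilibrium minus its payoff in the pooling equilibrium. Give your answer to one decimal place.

179.1

Least-cost separating signal: t* solves 270 = 1853 − 101·t*, so t* = (1853 − 270)/101 ≈ 15.6733.
Strong type's separating payoff: 1853 − 32 × t* = 1853 − 32 × (1853 − 270)/101 = 1853 − 50656/101 ≈ 1351.455.
Pooling payoff: 0.57 × 1853 + 0.43 × 270 = 1172.31.
Difference: 1351.455 − 1172.31 = 179.145, i.e. 179.1 to one decimal place.
The strong type prefers to separate.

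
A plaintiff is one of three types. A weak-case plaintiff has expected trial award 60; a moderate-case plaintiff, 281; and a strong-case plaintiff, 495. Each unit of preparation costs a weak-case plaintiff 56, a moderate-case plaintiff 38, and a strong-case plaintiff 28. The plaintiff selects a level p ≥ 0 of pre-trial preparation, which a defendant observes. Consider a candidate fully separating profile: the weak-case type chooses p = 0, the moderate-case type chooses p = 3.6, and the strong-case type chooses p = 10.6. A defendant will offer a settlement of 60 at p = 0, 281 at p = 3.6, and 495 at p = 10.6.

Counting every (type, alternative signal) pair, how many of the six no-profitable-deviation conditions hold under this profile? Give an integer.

Moderate-case (own payoff 281 − 38×3.6 = 144.2): to p=0 gives 60 → no gain ✓; to p=10.6 gives 495 − 38×10.6 = 92.2 → no gain ✓.
Weak-case (own payoff 60): to p=3.6 gives 281 − 56×3.6 = 79.4 → profitable ✗; to p=10.6 gives 495 − 56×10.6 = -98.6 → no gain ✓.
Strong-case (own payoff 495 − 28×10.6 = 198.2): to p=0 gives 60 → no gain ✓; to p=3.6 gives 281 − 28×3.6 = 180.2 → no gain ✓.
5 of the 6 constraints hold; not an equilibrium.

5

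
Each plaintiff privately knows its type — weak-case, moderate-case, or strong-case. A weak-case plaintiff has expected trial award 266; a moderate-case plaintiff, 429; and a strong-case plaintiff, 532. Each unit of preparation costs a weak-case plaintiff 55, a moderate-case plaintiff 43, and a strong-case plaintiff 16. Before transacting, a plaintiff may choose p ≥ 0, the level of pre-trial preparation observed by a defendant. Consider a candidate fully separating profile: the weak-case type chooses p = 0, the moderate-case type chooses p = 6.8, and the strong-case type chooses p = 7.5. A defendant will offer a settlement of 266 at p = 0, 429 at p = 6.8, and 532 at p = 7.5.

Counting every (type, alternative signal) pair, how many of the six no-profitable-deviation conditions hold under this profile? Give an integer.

Moderate-case (own payoff 429 − 43×6.8 = 136.6): to p=0 gives 266 → profitable ✗; to p=7.5 gives 532 − 43×7.5 = 209.5 → profitable ✗.
Strong-case (own payoff 532 − 16×7.5 = 412): to p=0 gives 266 → no gain ✓; to p=6.8 gives 429 − 16×6.8 = 320.2 → no gain ✓.
Weak-case (own payoff 266): to p=6.8 gives 429 − 55×6.8 = 55 → no gain ✓; to p=7.5 gives 532 − 55×7.5 = 119.5 → no gain ✓.
4 of the 6 constraints hold; not an equilibrium.

4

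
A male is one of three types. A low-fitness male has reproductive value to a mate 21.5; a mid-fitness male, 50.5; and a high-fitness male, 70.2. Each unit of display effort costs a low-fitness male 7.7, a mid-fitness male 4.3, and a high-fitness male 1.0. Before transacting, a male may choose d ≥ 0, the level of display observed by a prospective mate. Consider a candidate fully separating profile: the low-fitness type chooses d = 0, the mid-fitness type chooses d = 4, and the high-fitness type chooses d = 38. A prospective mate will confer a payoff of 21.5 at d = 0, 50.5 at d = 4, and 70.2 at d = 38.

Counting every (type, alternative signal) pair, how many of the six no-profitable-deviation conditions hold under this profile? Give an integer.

Mid-fitness (own payoff 50.5 − 4.3×4 = 33.3): to d=0 gives 21.5 → no gain ✓; to d=38 gives 70.2 − 4.3×38 = -93.2 → no gain ✓.
Low-fitness (own payoff 21.5): to d=4 gives 50.5 − 7.7×4 = 19.7 → no gain ✓; to d=38 gives 70.2 − 7.7×38 = -222.4 → no gain ✓.
High-fitness (own payoff 70.2 − 1.0×38 = 32.2): to d=0 gives 21.5 → no gain ✓; to d=4 gives 50.5 − 1.0×4 = 46.5 → profitable ✗.
5 of the 6 constraints hold; not an equilibrium.

5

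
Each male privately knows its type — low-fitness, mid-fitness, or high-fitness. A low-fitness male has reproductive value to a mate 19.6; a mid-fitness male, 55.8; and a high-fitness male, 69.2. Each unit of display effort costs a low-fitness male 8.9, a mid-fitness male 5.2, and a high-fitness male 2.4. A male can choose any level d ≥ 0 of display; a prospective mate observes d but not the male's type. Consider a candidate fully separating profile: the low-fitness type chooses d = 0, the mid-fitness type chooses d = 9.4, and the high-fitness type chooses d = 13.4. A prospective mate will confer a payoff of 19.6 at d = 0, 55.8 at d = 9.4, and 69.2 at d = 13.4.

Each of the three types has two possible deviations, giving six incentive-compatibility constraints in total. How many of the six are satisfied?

Low-fitness (own payoff 19.6): to d=9.4 gives 55.8 − 8.9×9.4 = -27.86 → no gain ✓; to d=13.4 gives 69.2 − 8.9×13.4 = -50.06 → no gain ✓.
Mid-fitness (own payoff 55.8 − 5.2×9.4 = 6.92): to d=0 gives 19.6 → profitable ✗; to d=13.4 gives 69.2 − 5.2×13.4 = -0.48 → no gain ✓.
High-fitness (own payoff 69.2 − 2.4×13.4 = 37.04): to d=0 gives 19.6 → no gain ✓; to d=9.4 gives 55.8 − 2.4×9.4 = 33.24 → no gain ✓.
5 of the 6 constraints hold; not an equilibrium.

5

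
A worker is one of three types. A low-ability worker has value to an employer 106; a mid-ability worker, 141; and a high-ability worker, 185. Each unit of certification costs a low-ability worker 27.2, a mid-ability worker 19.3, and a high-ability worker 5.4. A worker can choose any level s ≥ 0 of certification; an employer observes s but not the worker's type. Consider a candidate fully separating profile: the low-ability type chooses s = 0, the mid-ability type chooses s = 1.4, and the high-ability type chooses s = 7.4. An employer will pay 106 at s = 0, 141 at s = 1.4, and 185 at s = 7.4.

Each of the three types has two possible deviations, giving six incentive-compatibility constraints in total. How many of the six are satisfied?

6

High-ability (own payoff 185 − 5.4×7.4 = 145.04): to s=0 gives 106 → no gain ✓; to s=1.4 gives 141 − 5.4×1.4 = 133.44 → no gain ✓.
Mid-ability (own payoff 141 − 19.3×1.4 = 113.98): to s=0 gives 106 → no gain ✓; to s=7.4 gives 185 − 19.3×7.4 = 42.18 → no gain ✓.
Low-ability (own payoff 106): to s=1.4 gives 141 − 27.2×1.4 = 102.92 → no gain ✓; to s=7.4 gives 185 − 27.2×7.4 = -16.28 → no gain ✓.
6 of the 6 constraints hold; this profile is a separating equilibrium.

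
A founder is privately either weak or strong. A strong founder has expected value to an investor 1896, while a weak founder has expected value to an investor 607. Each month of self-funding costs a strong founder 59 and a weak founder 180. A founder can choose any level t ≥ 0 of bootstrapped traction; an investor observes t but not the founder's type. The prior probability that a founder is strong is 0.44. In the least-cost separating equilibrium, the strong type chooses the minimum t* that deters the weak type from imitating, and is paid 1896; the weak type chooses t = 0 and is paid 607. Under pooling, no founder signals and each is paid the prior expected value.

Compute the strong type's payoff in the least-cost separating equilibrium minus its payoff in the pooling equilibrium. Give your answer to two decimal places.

Least-cost separating signal: t* solves 607 = 1896 − 180·t*, so t* = (1896 − 607)/180 ≈ 7.1611.
Strong type's separating payoff: 1896 − 59 × t* = 1896 − 59 × (1896 − 607)/180 = 1896 − 76051/180 ≈ 1473.4944.
Pooling payoff: 0.44 × 1896 + 0.56 × 607 = 1174.16.
Difference: 1473.4944 − 1174.16 = 299.3344, i.e. 299.33 to two decimal places.
The strong type prefers to separate.

299.33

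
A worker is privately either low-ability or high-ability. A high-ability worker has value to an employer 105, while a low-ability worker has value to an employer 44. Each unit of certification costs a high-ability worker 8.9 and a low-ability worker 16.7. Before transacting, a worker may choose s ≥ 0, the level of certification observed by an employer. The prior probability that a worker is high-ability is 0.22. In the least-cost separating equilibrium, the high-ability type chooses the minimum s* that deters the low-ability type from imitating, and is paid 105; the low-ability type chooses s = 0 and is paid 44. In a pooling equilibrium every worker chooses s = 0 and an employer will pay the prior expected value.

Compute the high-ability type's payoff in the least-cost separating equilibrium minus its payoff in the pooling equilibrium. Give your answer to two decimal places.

Least-cost separating signal: s* solves 44 = 105 − 16.7·s*, so s* = (105 − 44)/16.7 ≈ 3.6527.
High-ability type's separating payoff: 105 − 8.9 × s* = 105 − 8.9 × (105 − 44)/16.7 = 105 − 542.9/16.7 ≈ 72.4910.
Pooling payoff: 0.22 × 105 + 0.78 × 44 = 57.42.
Difference: 72.4910 − 57.42 = 15.071, i.e. 15.07 to two decimal places.
The high-ability type prefers to separate.

15.07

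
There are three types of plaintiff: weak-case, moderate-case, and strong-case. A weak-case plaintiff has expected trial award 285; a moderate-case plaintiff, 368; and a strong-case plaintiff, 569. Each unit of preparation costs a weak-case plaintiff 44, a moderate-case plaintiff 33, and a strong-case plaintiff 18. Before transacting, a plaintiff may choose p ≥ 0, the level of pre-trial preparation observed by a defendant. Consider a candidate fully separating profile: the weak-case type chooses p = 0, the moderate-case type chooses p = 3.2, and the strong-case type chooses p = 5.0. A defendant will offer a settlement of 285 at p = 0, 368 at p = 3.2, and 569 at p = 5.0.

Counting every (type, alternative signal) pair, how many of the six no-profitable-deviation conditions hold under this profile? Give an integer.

3

Moderate-case (own payoff 368 − 33×3.2 = 262.4): to p=0 gives 285 → profitable ✗; to p=5.0 gives 569 − 33×5.0 = 404 → profitable ✗.
Strong-case (own payoff 569 − 18×5.0 = 479): to p=0 gives 285 → no gain ✓; to p=3.2 gives 368 − 18×3.2 = 310.4 → no gain ✓.
Weak-case (own payoff 285): to p=3.2 gives 368 − 44×3.2 = 227.2 → no gain ✓; to p=5.0 gives 569 − 44×5.0 = 349 → profitable ✗.
3 of the 6 constraints hold; not an equilibrium.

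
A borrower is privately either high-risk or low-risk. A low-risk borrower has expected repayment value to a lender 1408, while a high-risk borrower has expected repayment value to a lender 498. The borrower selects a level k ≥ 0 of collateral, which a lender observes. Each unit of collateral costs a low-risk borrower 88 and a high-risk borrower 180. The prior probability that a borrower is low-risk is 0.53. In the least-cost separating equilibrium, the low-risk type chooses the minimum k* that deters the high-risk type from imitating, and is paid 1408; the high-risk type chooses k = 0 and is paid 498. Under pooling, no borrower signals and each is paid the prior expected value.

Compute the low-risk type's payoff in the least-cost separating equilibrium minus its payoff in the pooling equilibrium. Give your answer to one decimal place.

-17.2

Least-cost separating signal: k* solves 498 = 1408 − 180·k*, so k* = (1408 − 498)/180 ≈ 5.0556.
Low-risk type's separating payoff: 1408 − 88 × k* = 1408 − 88 × (1408 − 498)/180 = 1408 − 80080/180 ≈ 963.111.
Pooling payoff: 0.53 × 1408 + 0.47 × 498 = 980.3.
Difference: 963.111 − 980.3 = -17.189, i.e. -17.2 to one decimal place.
The low-risk type would prefer the pooling outcome.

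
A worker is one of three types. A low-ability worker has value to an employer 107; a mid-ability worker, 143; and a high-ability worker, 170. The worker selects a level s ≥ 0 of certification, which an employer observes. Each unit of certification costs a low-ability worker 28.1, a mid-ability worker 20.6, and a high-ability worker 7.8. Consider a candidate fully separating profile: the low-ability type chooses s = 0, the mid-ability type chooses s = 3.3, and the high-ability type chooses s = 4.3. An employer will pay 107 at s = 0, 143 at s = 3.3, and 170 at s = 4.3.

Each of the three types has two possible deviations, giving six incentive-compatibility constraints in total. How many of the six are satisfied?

4

Mid-ability (own payoff 143 − 20.6×3.3 = 75.02): to s=0 gives 107 → profitable ✗; to s=4.3 gives 170 − 20.6×4.3 = 81.42 → profitable ✗.
High-ability (own payoff 170 − 7.8×4.3 = 136.46): to s=0 gives 107 → no gain ✓; to s=3.3 gives 143 − 7.8×3.3 = 117.26 → no gain ✓.
Low-ability (own payoff 107): to s=3.3 gives 143 − 28.1×3.3 = 50.27 → no gain ✓; to s=4.3 gives 170 − 28.1×4.3 = 49.17 → no gain ✓.
4 of the 6 constraints hold; not an equilibrium.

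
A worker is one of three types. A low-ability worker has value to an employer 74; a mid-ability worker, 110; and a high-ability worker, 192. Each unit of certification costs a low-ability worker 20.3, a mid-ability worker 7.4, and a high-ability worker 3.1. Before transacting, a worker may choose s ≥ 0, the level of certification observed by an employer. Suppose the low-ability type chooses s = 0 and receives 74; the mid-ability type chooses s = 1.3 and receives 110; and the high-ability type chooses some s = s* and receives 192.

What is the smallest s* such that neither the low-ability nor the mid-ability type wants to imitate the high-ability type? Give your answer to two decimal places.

Low-ability type (on-path payoff 74) won't mimic when 74 ≥ 192 − 20.3·s*, i.e. s* ≥ 5.81.
Mid-ability type (on-path payoff 110 − 7.4×1.3 = 100.38) won't mimic when 100.38 ≥ 192 − 7.4·s*, i.e. s* ≥ 12.38.
Both must hold, so s* = max(5.81, 12.38) = 12.38. The mid-ability type's constraint binds.

12.38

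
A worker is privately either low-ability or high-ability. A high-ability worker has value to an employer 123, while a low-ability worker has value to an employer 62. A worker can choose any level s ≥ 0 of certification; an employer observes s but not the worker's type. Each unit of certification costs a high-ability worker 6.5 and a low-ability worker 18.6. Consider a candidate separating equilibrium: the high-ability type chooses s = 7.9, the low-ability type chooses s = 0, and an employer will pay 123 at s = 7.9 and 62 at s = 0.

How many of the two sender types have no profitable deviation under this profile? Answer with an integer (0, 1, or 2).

Low-ability type: stay at 0 → 62; mimic → 123 − 18.6 × 7.9 = -23.94. IC holds (62 ≥ -23.94).
High-ability type: signal → 123 − 6.5 × 7.9 = 71.65; deviate to 0 → 62. IC holds (71.65 ≥ 62).
2 of 2 constraints hold, so this is a separating equilibrium.

2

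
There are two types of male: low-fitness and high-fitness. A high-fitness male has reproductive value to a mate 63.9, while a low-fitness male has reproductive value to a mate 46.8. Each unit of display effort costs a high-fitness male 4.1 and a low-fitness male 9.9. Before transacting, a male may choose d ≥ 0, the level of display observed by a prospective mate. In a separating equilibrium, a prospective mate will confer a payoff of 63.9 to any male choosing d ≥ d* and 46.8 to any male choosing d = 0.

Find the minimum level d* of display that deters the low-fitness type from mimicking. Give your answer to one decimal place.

A low-fitness male choosing d = 0 receives 46.8.
Imitating at d* instead would pay 63.9 at cost 9.9·d*, netting 63.9 − 9.9·d*.
Indifference: 46.8 = 63.9 − 9.9·d*, so d* = (63.9 − 46.8) / 9.9 ≈ 1.7.
This is the low-fitness type's binding incentive-compatibility constraint; any d ≥ 1.7 sustains separation on that side.

1.7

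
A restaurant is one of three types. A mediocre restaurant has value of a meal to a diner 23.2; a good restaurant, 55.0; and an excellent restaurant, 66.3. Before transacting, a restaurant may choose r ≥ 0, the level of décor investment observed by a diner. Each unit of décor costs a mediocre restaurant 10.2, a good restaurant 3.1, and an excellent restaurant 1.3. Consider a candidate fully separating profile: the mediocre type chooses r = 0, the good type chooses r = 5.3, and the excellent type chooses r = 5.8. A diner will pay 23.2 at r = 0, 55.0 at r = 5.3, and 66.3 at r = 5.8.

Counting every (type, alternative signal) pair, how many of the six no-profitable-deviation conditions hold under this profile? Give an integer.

5

Excellent (own payoff 66.3 − 1.3×5.8 = 58.76): to r=0 gives 23.2 → no gain ✓; to r=5.3 gives 55.0 − 1.3×5.3 = 48.11 → no gain ✓.
Mediocre (own payoff 23.2): to r=5.3 gives 55.0 − 10.2×5.3 = 0.94 → no gain ✓; to r=5.8 gives 66.3 − 10.2×5.8 = 7.14 → no gain ✓.
Good (own payoff 55.0 − 3.1×5.3 = 38.57): to r=0 gives 23.2 → no gain ✓; to r=5.8 gives 66.3 − 3.1×5.8 = 48.32 → profitable ✗.
5 of the 6 constraints hold; not an equilibrium.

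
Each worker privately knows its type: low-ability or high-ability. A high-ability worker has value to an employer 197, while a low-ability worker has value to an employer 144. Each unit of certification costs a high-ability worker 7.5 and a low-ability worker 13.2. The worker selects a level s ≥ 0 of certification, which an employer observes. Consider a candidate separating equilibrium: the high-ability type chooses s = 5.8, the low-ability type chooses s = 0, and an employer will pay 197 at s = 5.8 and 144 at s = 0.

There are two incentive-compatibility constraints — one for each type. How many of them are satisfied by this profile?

Low-ability type: stay at 0 → 144; mimic → 197 − 13.2 × 5.8 = 120.44. IC holds (144 ≥ 120.44).
High-ability type: signal → 197 − 7.5 × 5.8 = 153.5; deviate to 0 → 144. IC holds (153.5 ≥ 144).
2 of 2 constraints hold, so this is a separating equilibrium.

2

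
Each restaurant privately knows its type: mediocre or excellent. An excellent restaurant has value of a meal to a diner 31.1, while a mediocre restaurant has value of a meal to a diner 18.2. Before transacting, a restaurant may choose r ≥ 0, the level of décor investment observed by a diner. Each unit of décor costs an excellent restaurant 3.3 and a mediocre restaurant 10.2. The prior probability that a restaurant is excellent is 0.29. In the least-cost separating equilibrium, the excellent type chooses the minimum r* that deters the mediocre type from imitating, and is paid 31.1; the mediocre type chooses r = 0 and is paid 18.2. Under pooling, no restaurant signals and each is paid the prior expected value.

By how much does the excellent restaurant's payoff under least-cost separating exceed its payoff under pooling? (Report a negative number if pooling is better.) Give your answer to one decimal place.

5.0

Least-cost separating signal: r* solves 18.2 = 31.1 − 10.2·r*, so r* = (31.1 − 18.2)/10.2 ≈ 1.2647.
Excellent type's separating payoff: 31.1 − 3.3 × r* = 31.1 − 3.3 × (31.1 − 18.2)/10.2 = 31.1 − 42.57/10.2 ≈ 26.926.
Pooling payoff: 0.29 × 31.1 + 0.71 × 18.2 = 21.941.
Difference: 26.926 − 21.941 = 4.985, i.e. 5.0 to one decimal place.
The excellent type prefers to separate.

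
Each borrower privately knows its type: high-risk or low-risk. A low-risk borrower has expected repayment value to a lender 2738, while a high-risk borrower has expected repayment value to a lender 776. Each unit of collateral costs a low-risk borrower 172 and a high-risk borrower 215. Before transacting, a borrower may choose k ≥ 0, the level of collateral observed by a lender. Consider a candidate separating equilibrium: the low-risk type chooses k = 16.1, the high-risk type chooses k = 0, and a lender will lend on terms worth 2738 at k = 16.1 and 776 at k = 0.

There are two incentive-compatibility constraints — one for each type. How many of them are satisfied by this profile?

High-risk type: stay at 0 → 776; mimic → 2738 − 215 × 16.1 = -723.5. IC holds (776 ≥ -723.5).
Low-risk type: signal → 2738 − 172 × 16.1 = -31.2; deviate to 0 → 776. IC fails (-31.2 < 776).
1 of 2 constraints hold, so this profile is not an equilibrium.

1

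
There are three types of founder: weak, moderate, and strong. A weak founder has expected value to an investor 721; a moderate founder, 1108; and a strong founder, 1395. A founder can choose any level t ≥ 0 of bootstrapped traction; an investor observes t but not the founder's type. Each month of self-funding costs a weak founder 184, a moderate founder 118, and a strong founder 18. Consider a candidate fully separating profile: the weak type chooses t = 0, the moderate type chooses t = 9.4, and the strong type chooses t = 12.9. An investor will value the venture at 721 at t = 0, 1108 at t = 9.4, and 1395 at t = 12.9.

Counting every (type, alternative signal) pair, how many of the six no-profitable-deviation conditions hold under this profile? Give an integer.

5

Weak (own payoff 721): to t=9.4 gives 1108 − 184×9.4 = -621.6 → no gain ✓; to t=12.9 gives 1395 − 184×12.9 = -978.6 → no gain ✓.
Strong (own payoff 1395 − 18×12.9 = 1162.8): to t=0 gives 721 → no gain ✓; to t=9.4 gives 1108 − 18×9.4 = 938.8 → no gain ✓.
Moderate (own payoff 1108 − 118×9.4 = -1.2): to t=0 gives 721 → profitable ✗; to t=12.9 gives 1395 − 118×12.9 = -127.2 → no gain ✓.
5 of the 6 constraints hold; not an equilibrium.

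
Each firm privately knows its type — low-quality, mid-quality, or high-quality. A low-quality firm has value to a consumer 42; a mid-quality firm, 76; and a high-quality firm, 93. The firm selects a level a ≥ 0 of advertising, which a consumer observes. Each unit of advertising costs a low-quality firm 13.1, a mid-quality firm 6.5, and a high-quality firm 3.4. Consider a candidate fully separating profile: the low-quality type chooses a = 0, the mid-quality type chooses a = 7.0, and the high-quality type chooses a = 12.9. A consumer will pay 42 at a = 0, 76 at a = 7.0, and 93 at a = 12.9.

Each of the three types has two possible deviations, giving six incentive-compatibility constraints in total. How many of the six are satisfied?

Low-quality (own payoff 42): to a=7.0 gives 76 − 13.1×7.0 = -15.7 → no gain ✓; to a=12.9 gives 93 − 13.1×12.9 = -75.99 → no gain ✓.
Mid-quality (own payoff 76 − 6.5×7.0 = 30.5): to a=0 gives 42 → profitable ✗; to a=12.9 gives 93 − 6.5×12.9 = 9.15 → no gain ✓.
High-quality (own payoff 93 − 3.4×12.9 = 49.14): to a=0 gives 42 → no gain ✓; to a=7.0 gives 76 − 3.4×7.0 = 52.2 → profitable ✗.
4 of the 6 constraints hold; not an equilibrium.

4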